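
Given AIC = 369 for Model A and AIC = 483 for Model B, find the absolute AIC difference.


Absolute difference = |369 - 483| = 114.
The model with lower AIC (A) is preferred.

114


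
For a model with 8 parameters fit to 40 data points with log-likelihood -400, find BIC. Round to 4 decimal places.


k * ln(n) = 8 * ln(40) = 8 * 3.688879 = 29.511032.
-2 * loglik = -2 * (-400) = 800.
BIC = 29.511032 + 800 = 829.511032, which rounds to 829.5110.

829.5110


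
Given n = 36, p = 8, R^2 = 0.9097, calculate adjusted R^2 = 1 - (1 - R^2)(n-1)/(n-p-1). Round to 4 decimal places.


Using the formula:
(1 - 0.9097) = 0.0903.
Multiply by 35/27: 0.0903 * 35 = 3.1605, then 3.1605 / 27 = 0.1171.
Adj R^2 = 1 - 0.1171 = 0.8829.

0.8829


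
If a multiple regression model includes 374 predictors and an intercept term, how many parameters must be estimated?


Including the intercept, the model has 374 predictor coefficients + 1 intercept.
Total = 375.

375


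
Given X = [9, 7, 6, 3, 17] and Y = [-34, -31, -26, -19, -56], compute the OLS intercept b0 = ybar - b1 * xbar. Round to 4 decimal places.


The slope is b1 = -2.6403.
Sample means are xbar = 8.4000 and ybar = -33.2000.
Intercept: b0 = -33.2000 - (-2.6403)(8.4000) = -11.0216.

-11.0216


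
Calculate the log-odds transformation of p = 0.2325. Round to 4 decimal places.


The odds are p/(1-p) = 0.2325 / 0.7675 = 0.3029.
logit(p) = ln(0.3029) = -1.1942.

-1.1942


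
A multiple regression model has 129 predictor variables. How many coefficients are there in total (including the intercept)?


Including the intercept, the model has 129 predictor coefficients + 1 intercept.
Total = 130.

130


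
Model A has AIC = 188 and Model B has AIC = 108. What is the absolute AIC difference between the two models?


Absolute difference = |188 - 108| = 80.
The model with lower AIC (B) is preferred.

80


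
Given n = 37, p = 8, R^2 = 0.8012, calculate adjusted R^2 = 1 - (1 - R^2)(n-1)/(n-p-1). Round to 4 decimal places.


Plug in: Adj R^2 = 1 - (1 - 0.8012) * 36/28.
= 1 - 0.1988 * 36/28
= 1 - 7.1568 / 28
= 1 - 0.2556 = 0.7444.

0.7444


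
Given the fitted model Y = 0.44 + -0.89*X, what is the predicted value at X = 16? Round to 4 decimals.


Predicted value:
Y = 0.44 + (-0.89)(16) = 0.44 + -14.2400 = -13.8000.

-13.8000


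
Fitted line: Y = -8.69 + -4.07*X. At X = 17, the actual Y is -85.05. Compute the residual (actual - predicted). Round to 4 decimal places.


Predicted = -8.69 + -4.07 * 17 = -77.8800.
Residual = -85.05 - -77.8800 = -7.1700.

-7.1700


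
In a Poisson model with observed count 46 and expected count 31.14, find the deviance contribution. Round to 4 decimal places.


Compute y*ln(y/mu) = 46*ln(46/31.14) = 46*0.390148 = 17.946808.
y - mu = 14.86.
D = 2*(17.946808 - (14.86)) = 6.173616, which rounds to 6.1736.

6.1736


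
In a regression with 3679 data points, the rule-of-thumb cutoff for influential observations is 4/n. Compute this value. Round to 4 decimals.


The threshold is 4/n.
4/3679 = 0.0011.

0.0011


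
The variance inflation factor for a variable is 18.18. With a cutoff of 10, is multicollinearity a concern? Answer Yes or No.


Check: VIF = 18.18 vs threshold = 10.
Since 18.18 >= 10, the answer is Yes.

Yes


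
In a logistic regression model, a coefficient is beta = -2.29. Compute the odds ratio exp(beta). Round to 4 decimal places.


Odds ratio = exp(beta) = exp(-2.29).
= 0.1013.

0.1013


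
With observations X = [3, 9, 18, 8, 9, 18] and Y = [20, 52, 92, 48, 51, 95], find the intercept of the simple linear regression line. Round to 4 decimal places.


The slope is b1 = 4.8015.
Sample means are xbar = 10.8333 and ybar = 59.6667.
Intercept: b0 = 59.6667 - (4.8015)(10.8333) = 7.6505.

7.6505


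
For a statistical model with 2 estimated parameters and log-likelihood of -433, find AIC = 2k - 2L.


AIC = 2k - 2*loglik = 2(2) - 2(-433).
= 4 + 866 = 870.

870


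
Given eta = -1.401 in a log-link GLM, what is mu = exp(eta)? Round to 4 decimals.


Apply the inverse link:
mu = e^-1.401 = 0.2464.

0.2464


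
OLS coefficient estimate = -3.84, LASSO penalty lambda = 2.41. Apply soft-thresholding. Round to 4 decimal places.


|beta_OLS| = 3.84.
lambda = 2.41.
Since |beta| > lambda, coefficient = sign(beta)*(|beta| - lambda) = -1.4300.
Result = -1.4300.

-1.4300


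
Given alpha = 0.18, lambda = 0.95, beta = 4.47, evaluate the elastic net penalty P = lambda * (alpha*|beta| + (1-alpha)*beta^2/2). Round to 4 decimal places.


alpha * |beta| = 0.18 * 4.47 = 0.8046.
(1-alpha) * beta^2/2 = 0.82 * 19.9809/2 = 8.1922.
Total = 0.95 * (0.8046 + 8.1922) = 8.5469.

8.5469


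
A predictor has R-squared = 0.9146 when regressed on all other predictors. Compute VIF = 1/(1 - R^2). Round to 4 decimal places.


Using VIF = 1/(1 - R^2_j):
1 - 0.9146 = 0.0854.
VIF = 11.7096.

11.7096


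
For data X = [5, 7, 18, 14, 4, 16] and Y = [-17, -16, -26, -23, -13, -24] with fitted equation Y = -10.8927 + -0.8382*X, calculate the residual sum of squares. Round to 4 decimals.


Predicted values from Y = -10.8927 + -0.8382*X.
Residuals: [-1.9163, 0.7601, -0.0197, -0.3725, 1.2455, 0.3039].
SSres = 6.0327.

6.0327


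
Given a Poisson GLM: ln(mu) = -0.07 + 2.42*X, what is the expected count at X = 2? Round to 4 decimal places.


Linear predictor: eta = -0.07 + (2.42)(2) = 4.7700.
Expected count: mu = exp(4.7700) = 117.9192.

117.9192


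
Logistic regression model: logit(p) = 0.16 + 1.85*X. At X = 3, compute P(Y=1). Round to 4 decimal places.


z = 0.16 + 1.85 * 3 = 5.7100.
Sigmoid: P = 1 / (1 + exp(-5.7100)) = 0.9967.

0.9967


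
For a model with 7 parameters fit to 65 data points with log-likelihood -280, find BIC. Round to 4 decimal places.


ln(65) = 4.174387.
k * ln(n) = 7 * 4.174387 = 29.220709.
-2L = 560.
BIC = 29.220709 + 560 = 589.220709, which rounds to 589.2207.

589.2207


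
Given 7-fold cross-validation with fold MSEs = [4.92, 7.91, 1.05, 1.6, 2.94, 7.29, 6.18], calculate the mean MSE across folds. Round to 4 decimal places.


Add all fold MSEs: 31.8900.
Divide by k = 7: 31.8900/7 = 4.5557.

4.5557


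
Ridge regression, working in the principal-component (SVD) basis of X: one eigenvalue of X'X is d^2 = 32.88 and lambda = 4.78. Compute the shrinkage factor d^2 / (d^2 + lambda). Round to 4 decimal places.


d^2 + lambda = 32.88 + 4.78 = 37.6600.
Shrinkage factor = 32.88/37.6600 = 0.8731.

0.8731


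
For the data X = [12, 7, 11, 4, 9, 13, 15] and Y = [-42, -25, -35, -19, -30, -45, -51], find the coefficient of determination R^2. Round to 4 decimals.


After computing the OLS fit (b0=-4.8401, b1=-3.0017):
SSres = 20.8569, SStot = 785.4286.
R^2 = 1 - 20.8569/785.4286 = 0.9734.

0.9734


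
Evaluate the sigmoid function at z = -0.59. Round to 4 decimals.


exp(0.5900) = 1.8040.
1 + exp(-z) = 2.8040.
sigmoid = 1/2.8040 = 0.3566.

0.3566


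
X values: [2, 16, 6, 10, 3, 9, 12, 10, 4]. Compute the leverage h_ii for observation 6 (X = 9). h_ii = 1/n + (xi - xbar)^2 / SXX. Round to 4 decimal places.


n = 9, xbar = 8.0000.
SXX = sum((xi - xbar)^2) = 170.0000.
h = 1/9 + (9 - 8.0000)^2 / 170.0000 = 0.1170.

0.1170


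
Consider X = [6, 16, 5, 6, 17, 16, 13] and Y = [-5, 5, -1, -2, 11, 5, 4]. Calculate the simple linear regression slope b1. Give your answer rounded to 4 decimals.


First compute the means: xbar = 11.2857, ybar = 2.4286.
Then S_xx = sum((xi - xbar)^2) = 175.4286.
S_xy = sum((xi - xbar)(yi - ybar)) = 160.1429.
b1 = S_xy / S_xx = 160.1429 / 175.4286 = 0.9129.

0.9129


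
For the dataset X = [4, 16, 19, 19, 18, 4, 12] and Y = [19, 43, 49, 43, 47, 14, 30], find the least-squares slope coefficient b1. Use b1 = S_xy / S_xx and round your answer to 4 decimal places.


Calculate xbar = 13.1429, ybar = 35.0000.
S_xx = 268.8571, S_xy = 554.0000.
Using b1 = S_xy / S_xx = 554.0000 / 268.8571, we get b1 = 2.0606.

2.0606


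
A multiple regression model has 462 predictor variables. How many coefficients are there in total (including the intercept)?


Including the intercept, the model has 462 predictor coefficients + 1 intercept.
Total = 463.

463


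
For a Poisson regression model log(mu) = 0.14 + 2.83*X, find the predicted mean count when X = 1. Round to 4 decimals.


eta = 0.14 + 2.83 * 1 = 2.9700.
mu = exp(2.9700) = 19.4919.

19.4919


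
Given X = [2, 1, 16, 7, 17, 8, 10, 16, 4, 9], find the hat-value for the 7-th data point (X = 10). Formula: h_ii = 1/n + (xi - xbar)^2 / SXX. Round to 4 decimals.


Mean of X: xbar = 9.0000.
SXX = 306.0000.
For X = 10: h = 1/10 + (10 - 9.0000)^2/306.0000 = 0.1033.

0.1033


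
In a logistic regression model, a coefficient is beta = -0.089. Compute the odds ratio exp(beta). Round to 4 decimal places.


The odds ratio is computed as:
OR = e^(-0.089) = 0.9148.

0.9148


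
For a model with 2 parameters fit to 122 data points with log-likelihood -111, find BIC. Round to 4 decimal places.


Compute k*ln(n) = 2*ln(122) = 2*4.804021 = 9.608042.
Then -2*loglik = 222.
BIC = 9.608042 + 222 = 231.608042, which rounds to 231.6080.

231.6080


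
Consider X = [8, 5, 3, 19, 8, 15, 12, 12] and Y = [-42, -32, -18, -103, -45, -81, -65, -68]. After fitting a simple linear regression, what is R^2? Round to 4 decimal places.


After computing the OLS fit (b0=-3.0358, b1=-5.2404):
SSres = 22.7008, SStot = 5391.5000.
R^2 = 1 - 22.7008/5391.5000 = 0.9958.

0.9958


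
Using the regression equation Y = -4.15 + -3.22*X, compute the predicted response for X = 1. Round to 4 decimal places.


Substitute X = 1 into the equation:
Y = -4.15 + -3.22 * 1 = -4.15 + -3.2200 = -7.3700.

-7.3700


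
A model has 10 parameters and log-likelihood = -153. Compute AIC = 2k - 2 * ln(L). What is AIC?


AIC = 2*10 - 2*(-153).
= 20 + 306 = 326.

326


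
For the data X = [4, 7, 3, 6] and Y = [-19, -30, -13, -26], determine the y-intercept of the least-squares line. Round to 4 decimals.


First find the slope: b1 = -4.1000.
Means: xbar = 5.0000, ybar = -22.0000.
b0 = ybar - b1 * xbar = -22.0000 - -4.1000 * 5.0000 = -1.5000.

-1.5000


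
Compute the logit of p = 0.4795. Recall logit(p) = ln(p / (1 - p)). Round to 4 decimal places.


Compute the odds: 0.4795/0.5205 = 0.9212.
Take the natural log: ln(0.9212) = -0.0820.

-0.0820


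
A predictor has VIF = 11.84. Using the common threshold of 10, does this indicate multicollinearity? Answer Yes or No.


Check: VIF = 11.84 vs threshold = 10.
Since 11.84 >= 10, the answer is Yes.

Yes


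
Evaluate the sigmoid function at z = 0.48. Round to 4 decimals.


exp(-0.4800) = 0.6188.
1 + exp(-z) = 1.6188.
sigmoid = 1/1.6188 = 0.6177.

0.6177


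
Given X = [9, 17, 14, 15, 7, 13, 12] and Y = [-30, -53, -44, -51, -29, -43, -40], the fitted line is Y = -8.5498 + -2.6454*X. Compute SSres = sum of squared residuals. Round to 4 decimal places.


For each point, residual = actual - predicted.
Residuals: [2.3584, 0.5216, 1.5854, -2.7692, -1.9324, -0.0600, 0.2946].
Sum of squared residuals = 19.8406.

19.8406


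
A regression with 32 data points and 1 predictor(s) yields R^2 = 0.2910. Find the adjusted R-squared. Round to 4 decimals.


Plug in: Adj R^2 = 1 - (1 - 0.2910) * 31/30.
= 1 - 0.7090 * 31/30
= 1 - 21.9790 / 30
= 1 - 0.7326 = 0.2674.

0.2674


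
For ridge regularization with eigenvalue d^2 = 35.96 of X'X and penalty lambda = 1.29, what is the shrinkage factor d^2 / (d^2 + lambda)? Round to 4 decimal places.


d^2 + lambda = 35.96 + 1.29 = 37.2500.
Shrinkage factor = 35.96/37.2500 = 0.9654.

0.9654


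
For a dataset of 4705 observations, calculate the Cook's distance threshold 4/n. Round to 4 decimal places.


Cook's distance cutoff = 4/n = 4/4705.
= 0.0009.

0.0009


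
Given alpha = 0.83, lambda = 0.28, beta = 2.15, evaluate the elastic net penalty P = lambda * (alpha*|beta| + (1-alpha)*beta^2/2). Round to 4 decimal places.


Compute:
L1 = 0.83 * 2.15 = 1.7845.
L2 = 0.17 * 2.15^2 / 2 = 0.3929.
Penalty = 0.28 * (1.7845 + 0.3929) = 0.6097.

0.6097


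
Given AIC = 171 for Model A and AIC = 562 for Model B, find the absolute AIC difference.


|AIC_A - AIC_B| = |171 - 562| = 391.
Model A is preferred (lower AIC).

391


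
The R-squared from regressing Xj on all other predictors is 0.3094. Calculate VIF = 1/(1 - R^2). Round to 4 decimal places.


VIF = 1 / (1 - 0.3094).
= 1 / 0.6906 = 1.4480.

1.4480


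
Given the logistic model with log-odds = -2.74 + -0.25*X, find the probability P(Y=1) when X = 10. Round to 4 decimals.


z = -2.74 + -0.25 * 10 = -5.2400.
Sigmoid: P = 1 / (1 + exp(5.2400)) = 0.0053.

0.0053


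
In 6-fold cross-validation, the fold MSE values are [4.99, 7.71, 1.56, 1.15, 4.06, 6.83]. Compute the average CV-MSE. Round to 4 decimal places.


Total MSE across folds = 26.3000.
CV-MSE = 26.3000/6 = 4.3833.

4.3833


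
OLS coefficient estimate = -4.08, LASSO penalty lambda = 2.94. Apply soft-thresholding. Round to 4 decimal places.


|beta_OLS| = 4.08.
lambda = 2.94.
Since |beta| > lambda, coefficient = sign(beta)*(|beta| - lambda) = -1.1400.
Result = -1.1400.

-1.1400


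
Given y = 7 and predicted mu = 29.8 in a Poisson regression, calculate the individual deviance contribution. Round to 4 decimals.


First: ln(7/29.8) = -1.448598.
Then: 7 * -1.448598 = -10.140186.
y - mu = 7 - 29.8 = -22.8.
D = 2(-10.140186 - -22.8) = 25.319628, which rounds to 25.3196.

25.3196


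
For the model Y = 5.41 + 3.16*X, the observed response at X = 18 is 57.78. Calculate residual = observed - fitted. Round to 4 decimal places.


Fitted value at X = 18 is yhat = 5.41 + 3.16*18 = 62.2900.
Residual = 57.78 - 62.2900 = -4.5100.

-4.5100


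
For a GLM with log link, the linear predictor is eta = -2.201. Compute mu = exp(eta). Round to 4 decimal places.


Apply the inverse link:
mu = e^-2.201 = 0.1107.

0.1107


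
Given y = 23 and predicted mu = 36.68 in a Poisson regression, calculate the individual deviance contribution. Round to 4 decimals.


First: ln(23/36.68) = -0.466737.
Then: 23 * -0.466737 = -10.734951.
y - mu = 23 - 36.68 = -13.68.
D = 2(-10.734951 - -13.68) = 5.890098, which rounds to 5.8901.

5.8901


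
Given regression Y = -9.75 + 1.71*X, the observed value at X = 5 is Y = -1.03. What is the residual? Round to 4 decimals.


Compute yhat = -9.75 + (1.71)(5) = -1.2000.
Residual = actual - predicted = -1.03 - -1.2000 = 0.1700.

0.1700


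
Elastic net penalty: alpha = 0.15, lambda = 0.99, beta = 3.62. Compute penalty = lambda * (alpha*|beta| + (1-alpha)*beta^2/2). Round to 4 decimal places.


alpha * |beta| = 0.15 * 3.62 = 0.5430.
(1-alpha) * beta^2/2 = 0.85 * 13.1044/2 = 5.5694.
Total = 0.99 * (0.5430 + 5.5694) = 6.0512.

6.0512


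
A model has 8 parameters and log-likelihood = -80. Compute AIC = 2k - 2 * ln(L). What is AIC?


AIC = 2*8 - 2*(-80).
= 16 + 160 = 176.

176


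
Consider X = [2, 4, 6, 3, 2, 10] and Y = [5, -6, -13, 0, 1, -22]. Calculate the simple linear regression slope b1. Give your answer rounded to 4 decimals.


The sample means are xbar = 4.5000 and ybar = -5.8333.
Compute S_xx = 47.5000 and S_xy = -152.5000.
Slope b1 = S_xy / S_xx = -152.5000 / 47.5000 = -3.2105.

-3.2105


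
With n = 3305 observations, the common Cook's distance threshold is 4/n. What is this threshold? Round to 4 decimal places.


The threshold is 4/n.
4/3305 = 0.0012.

0.0012


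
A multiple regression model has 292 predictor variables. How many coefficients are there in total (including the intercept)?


Total coefficients = number of predictors + 1 (for the intercept).
= 292 + 1 = 293.

293


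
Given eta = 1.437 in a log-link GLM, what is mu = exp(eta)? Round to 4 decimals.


The inverse log link gives:
mu = exp(1.437) = 4.2081.

4.2081


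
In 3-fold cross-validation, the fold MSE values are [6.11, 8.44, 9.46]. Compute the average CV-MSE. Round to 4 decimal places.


Sum of fold MSEs = 24.0100.
Average = 24.0100 / 3 = 8.0033.

8.0033


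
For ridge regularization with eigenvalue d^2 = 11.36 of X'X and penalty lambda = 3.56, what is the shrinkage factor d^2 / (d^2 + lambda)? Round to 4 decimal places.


d^2 + lambda = 11.36 + 3.56 = 14.9200.
Shrinkage factor = 11.36/14.9200 = 0.7614.

0.7614


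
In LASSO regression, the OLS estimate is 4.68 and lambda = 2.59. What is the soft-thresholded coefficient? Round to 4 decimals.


Absolute value: |4.68| = 4.68.
Compare to lambda = 2.59.
Since |beta| > lambda, coefficient = sign(beta)*(|beta| - lambda) = 2.0900.

2.0900


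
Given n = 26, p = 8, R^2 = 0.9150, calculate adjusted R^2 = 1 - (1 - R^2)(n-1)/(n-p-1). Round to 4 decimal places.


Using the formula:
(1 - 0.9150) = 0.0850.
Multiply by 25/17: 0.0850 * 25 = 2.1250, then 2.1250 / 17 = 0.1250.
Adj R^2 = 1 - 0.1250 = 0.8750.

0.8750


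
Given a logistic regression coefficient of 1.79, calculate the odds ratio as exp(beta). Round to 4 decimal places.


exp(1.79) = 5.9895.
So the odds ratio is 5.9895.

5.9895


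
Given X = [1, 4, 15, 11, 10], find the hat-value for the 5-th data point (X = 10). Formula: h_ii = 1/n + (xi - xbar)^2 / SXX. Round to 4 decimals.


n = 5, xbar = 8.2000.
SXX = sum((xi - xbar)^2) = 126.8000.
h = 1/5 + (10 - 8.2000)^2 / 126.8000 = 0.2256.

0.2256


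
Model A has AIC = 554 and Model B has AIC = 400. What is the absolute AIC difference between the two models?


|AIC_A - AIC_B| = |554 - 400| = 154.
Model B is preferred (lower AIC).

154


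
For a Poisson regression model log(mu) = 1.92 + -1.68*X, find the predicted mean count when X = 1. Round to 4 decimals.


Linear predictor: eta = 1.92 + (-1.68)(1) = 0.2400.
Expected count: mu = exp(0.2400) = 1.2712.

1.2712


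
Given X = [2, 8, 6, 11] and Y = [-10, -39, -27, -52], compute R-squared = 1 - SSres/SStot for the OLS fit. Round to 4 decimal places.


Fit the OLS line: b0 = -0.1053, b1 = -4.7251.
SSres = 3.5205.
SStot = 958.0000.
R^2 = 1 - 3.5205/958.0000 = 0.9963.

0.9963


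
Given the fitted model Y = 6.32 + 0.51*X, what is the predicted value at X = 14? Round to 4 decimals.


Plug X = 14 into Y = 6.32 + 0.51*X:
Y = 6.32 + 7.1400 = 13.4600.

13.4600


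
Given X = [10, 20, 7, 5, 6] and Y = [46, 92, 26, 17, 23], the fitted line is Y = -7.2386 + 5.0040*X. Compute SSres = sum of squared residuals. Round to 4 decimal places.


For each point, residual = actual - predicted.
Residuals: [3.1986, -0.8414, -1.7894, -0.7814, 0.2146].
Sum of squared residuals = 14.7976.

14.7976


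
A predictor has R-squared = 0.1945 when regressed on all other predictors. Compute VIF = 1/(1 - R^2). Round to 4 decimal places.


VIF = 1 / (1 - 0.1945).
= 1 / 0.8055 = 1.2415.

1.2415


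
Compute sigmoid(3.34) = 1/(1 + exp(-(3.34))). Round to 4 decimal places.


exp(-3.3400) = 0.0354.
1 + exp(-z) = 1.0354.
sigmoid = 1/1.0354 = 0.9658.

0.9658


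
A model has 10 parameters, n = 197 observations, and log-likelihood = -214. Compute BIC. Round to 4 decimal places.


ln(197) = 5.283204.
k * ln(n) = 10 * 5.283204 = 52.832040.
-2L = 428.
BIC = 52.832040 + 428 = 480.832040, which rounds to 480.8320.

480.8320


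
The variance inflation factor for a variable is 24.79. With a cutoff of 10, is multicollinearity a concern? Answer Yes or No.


Compare VIF = 24.79 to the threshold of 10.
24.79 >= 10, so the answer is Yes.

Yes


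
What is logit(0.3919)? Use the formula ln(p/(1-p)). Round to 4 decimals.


The odds are p/(1-p) = 0.3919 / 0.6081 = 0.6445.
logit(p) = ln(0.6445) = -0.4393.

-0.4393


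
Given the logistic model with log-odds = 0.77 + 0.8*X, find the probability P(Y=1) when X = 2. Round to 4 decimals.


Compute z = 0.77 + (0.8)(2) = 2.3700.
exp(-z) = 0.0935.
P = 1/(1 + 0.0935) = 0.9145.

0.9145


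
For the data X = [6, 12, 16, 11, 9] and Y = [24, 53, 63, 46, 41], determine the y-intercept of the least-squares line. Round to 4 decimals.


Compute b1 = 3.8577 from the OLS formula.
With xbar = 10.8000 and ybar = 45.4000, the intercept is:
b0 = 45.4000 - 3.8577 * 10.8000 = 3.7372.

3.7372


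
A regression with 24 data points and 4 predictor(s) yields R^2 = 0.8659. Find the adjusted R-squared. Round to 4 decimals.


Adjusted R^2 = 1 - (1 - R^2) * (n-1)/(n-p-1).
(1 - R^2) = 0.1341.
(n-1)/(n-p-1) = 23/19.
(1 - R^2) * (n-1) = 0.1341 * 23 = 3.0843.
Divide by (n-p-1): 3.0843 / 19 = 0.1623.
Adj R^2 = 1 - 0.1623 = 0.8377.

0.8377


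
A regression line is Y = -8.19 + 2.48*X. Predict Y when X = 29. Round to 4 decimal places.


Predicted value:
Y = -8.19 + (2.48)(29) = -8.19 + 71.9200 = 63.7300.

63.7300


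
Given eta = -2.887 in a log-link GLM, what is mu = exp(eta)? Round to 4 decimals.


mu = exp(eta) = exp(-2.887).
= 0.0557.

0.0557


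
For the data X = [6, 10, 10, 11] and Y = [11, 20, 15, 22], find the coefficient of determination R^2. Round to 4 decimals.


Fit the OLS line: b0 = -1.1864, b1 = 1.9661.
SSres = 16.9831.
SStot = 74.0000.
R^2 = 1 - 16.9831/74.0000 = 0.7705.

0.7705


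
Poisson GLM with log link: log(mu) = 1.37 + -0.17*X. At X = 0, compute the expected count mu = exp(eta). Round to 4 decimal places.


eta = 1.37 + -0.17 * 0 = 1.3700.
mu = exp(1.3700) = 3.9354.

3.9354


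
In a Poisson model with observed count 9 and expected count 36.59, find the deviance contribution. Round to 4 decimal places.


Compute y*ln(y/mu) = 9*ln(9/36.59) = 9*-1.402550 = -12.622950.
y - mu = -27.59.
D = 2*(-12.622950 - (-27.59)) = 29.934100, which rounds to 29.9341.

29.9341


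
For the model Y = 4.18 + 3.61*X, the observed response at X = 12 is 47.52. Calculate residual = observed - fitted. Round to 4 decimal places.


Fitted value at X = 12 is yhat = 4.18 + 3.61*12 = 47.5000.
Residual = 47.52 - 47.5000 = 0.0200.

0.0200


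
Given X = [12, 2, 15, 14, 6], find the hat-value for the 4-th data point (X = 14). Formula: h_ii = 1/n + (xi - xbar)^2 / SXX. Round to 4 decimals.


n = 5, xbar = 9.8000.
SXX = sum((xi - xbar)^2) = 124.8000.
h = 1/5 + (14 - 9.8000)^2 / 124.8000 = 0.3413.

0.3413


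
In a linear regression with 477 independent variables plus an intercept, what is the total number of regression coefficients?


Including the intercept, the model has 477 predictor coefficients + 1 intercept.
Total = 478.

478


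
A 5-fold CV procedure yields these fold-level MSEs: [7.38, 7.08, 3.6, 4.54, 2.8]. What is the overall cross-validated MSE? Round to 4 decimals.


Sum of fold MSEs = 25.4000.
Average = 25.4000 / 5 = 5.0800.

5.0800


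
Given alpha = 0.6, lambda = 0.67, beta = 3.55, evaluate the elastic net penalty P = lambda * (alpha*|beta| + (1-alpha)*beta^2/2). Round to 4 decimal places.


L1 component = 0.6 * |3.55| = 2.1300.
L2 component = 0.4 * 3.55^2 / 2 = 2.5205.
Penalty = 0.67 * (2.1300 + 2.5205) = 0.67 * 4.6505 = 3.1158.

3.1158


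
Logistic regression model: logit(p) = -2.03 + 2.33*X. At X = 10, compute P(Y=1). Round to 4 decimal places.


Compute z = -2.03 + (2.33)(10) = 21.2700.
exp(-z) = 0.0000.
P = 1/(1 + 0.0000) = 1.0000.

1.0000


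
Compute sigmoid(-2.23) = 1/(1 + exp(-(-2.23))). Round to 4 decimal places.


Compute exp(2.2300) = 9.2999.
Sigmoid = 1 / (1 + 9.2999) = 1 / 10.2999 = 0.0971.

0.0971


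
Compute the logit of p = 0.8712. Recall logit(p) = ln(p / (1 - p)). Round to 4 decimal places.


The odds are p/(1-p) = 0.8712 / 0.1288 = 6.7640.
logit(p) = ln(6.7640) = 1.9116.

1.9116


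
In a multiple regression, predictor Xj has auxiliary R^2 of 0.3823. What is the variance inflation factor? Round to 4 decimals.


VIF = 1 / (1 - 0.3823).
= 1 / 0.6177 = 1.6189.

1.6189


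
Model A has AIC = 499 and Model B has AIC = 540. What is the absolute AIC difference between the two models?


Compute |499 - 540| = 41.
Model A has the smaller AIC.

41


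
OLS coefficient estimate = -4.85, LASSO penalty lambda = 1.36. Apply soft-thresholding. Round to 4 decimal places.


|beta_OLS| = 4.85.
lambda = 1.36.
Since |beta| > lambda, coefficient = sign(beta)*(|beta| - lambda) = -3.4900.
Result = -3.4900.

-3.4900


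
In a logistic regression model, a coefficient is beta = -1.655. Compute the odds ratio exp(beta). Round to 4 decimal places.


The odds ratio is computed as:
OR = e^(-1.655) = 0.1911.

0.1911


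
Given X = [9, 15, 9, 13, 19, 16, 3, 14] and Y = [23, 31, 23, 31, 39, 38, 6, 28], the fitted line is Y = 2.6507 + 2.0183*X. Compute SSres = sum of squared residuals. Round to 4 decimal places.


Predicted values from Y = 2.6507 + 2.0183*X.
Residuals: [2.1846, -1.9252, 2.1846, 2.1114, -1.9984, 3.0565, -2.7056, -2.9069].
SSres = 46.8155.

46.8155


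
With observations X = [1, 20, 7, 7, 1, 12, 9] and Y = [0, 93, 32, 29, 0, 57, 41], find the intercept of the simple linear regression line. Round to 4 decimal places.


Compute b1 = 4.9376 from the OLS formula.
With xbar = 8.1429 and ybar = 36.0000, the intercept is:
b0 = 36.0000 - 4.9376 * 8.1429 = -4.2059.

-4.2059


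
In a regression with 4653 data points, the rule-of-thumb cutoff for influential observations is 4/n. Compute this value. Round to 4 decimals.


Using the rule of thumb:
Threshold = 4 / 4653 = 0.0009.

0.0009


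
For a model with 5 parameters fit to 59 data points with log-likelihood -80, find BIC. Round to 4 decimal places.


ln(59) = 4.077537.
k * ln(n) = 5 * 4.077537 = 20.387685.
-2L = 160.
BIC = 20.387685 + 160 = 180.387685, which rounds to 180.3877.

180.3877


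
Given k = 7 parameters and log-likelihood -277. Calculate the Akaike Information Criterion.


AIC = 2*7 - 2*(-277).
= 14 + 554 = 568.

568


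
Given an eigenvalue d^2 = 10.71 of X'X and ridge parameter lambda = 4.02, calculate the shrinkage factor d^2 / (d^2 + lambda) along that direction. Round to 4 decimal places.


d^2 + lambda = 10.71 + 4.02 = 14.7300.
Shrinkage factor = 10.71/14.7300 = 0.7271.

0.7271


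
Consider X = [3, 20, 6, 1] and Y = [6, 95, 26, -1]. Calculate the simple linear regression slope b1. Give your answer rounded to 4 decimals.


First compute the means: xbar = 7.5000, ybar = 31.5000.
Then S_xx = sum((xi - xbar)^2) = 221.0000.
S_xy = sum((xi - xbar)(yi - ybar)) = 1128.0000.
b1 = S_xy / S_xx = 1128.0000 / 221.0000 = 5.1041.

5.1041


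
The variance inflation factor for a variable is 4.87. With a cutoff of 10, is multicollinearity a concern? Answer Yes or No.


Compare VIF = 4.87 to the threshold of 10.
4.87 < 10, so the answer is No.

No


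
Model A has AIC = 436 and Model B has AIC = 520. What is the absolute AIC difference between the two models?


Absolute difference = |436 - 520| = 84.
The model with lower AIC (A) is preferred.

84


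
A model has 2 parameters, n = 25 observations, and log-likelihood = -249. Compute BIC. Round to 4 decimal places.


k * ln(n) = 2 * ln(25) = 2 * 3.218876 = 6.437752.
-2 * loglik = -2 * (-249) = 498.
BIC = 6.437752 + 498 = 504.437752, which rounds to 504.4378.

504.4378


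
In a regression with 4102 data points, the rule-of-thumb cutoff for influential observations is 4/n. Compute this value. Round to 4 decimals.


Using the rule of thumb:
Threshold = 4 / 4102 = 0.0010.

0.0010


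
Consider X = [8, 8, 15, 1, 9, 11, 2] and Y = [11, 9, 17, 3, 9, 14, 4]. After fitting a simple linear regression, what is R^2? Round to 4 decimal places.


The fitted line is Y = 1.8187 + 1.0050*X.
SSres = 6.8536, SStot = 151.7143.
R^2 = 1 - SSres/SStot = 0.9548.

0.9548


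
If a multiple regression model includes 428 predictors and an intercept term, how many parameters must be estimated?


Each predictor gets one coefficient, plus one intercept.
Total parameters = 428 + 1 = 429.

429


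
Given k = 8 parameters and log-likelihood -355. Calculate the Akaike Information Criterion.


AIC = 2k - 2*loglik = 2(8) - 2(-355).
= 16 + 710 = 726.

726


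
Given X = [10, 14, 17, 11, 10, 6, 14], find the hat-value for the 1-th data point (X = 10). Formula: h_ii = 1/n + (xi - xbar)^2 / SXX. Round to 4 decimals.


n = 7, xbar = 11.7143.
SXX = sum((xi - xbar)^2) = 77.4286.
h = 1/7 + (10 - 11.7143)^2 / 77.4286 = 0.1808.

0.1808


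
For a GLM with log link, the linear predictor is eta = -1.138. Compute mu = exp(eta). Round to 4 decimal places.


mu = exp(eta) = exp(-1.138).
= 0.3205.

0.3205


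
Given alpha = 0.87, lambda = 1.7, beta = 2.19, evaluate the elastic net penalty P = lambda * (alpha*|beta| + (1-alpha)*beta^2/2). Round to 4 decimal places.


alpha * |beta| = 0.87 * 2.19 = 1.9053.
(1-alpha) * beta^2/2 = 0.13 * 4.7961/2 = 0.3117.
Total = 1.7 * (1.9053 + 0.3117) = 3.7690.

3.7690


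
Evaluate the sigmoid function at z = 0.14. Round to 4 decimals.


exp(-0.1400) = 0.8694.
1 + exp(-z) = 1.8694.
sigmoid = 1/1.8694 = 0.5349.

0.5349


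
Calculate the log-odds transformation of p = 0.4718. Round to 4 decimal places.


Compute the odds: 0.4718/0.5282 = 0.8932.
Take the natural log: ln(0.8932) = -0.1129.

-0.1129


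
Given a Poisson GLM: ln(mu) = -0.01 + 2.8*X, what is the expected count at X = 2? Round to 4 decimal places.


Linear predictor: eta = -0.01 + (2.8)(2) = 5.5900.
Expected count: mu = exp(5.5900) = 267.7356.

267.7356


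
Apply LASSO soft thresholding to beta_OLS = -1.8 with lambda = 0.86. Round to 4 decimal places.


|beta_OLS| = 1.8.
lambda = 0.86.
Since |beta| > lambda, coefficient = sign(beta)*(|beta| - lambda) = -0.9400.
Result = -0.9400.

-0.9400


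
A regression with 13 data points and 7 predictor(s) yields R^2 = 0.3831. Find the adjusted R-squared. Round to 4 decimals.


Plug in: Adj R^2 = 1 - (1 - 0.3831) * 12/5.
= 1 - 0.6169 * 12/5
= 1 - 7.4028 / 5
= 1 - 1.4806 = -0.4806.

-0.4806


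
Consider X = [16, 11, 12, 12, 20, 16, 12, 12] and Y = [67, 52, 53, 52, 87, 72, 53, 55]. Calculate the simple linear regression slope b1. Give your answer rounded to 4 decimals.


Calculate xbar = 13.8750, ybar = 61.3750.
S_xx = 68.8750, S_xy = 279.3750.
Using b1 = S_xy / S_xx = 279.3750 / 68.8750, we get b1 = 4.0563.

4.0563


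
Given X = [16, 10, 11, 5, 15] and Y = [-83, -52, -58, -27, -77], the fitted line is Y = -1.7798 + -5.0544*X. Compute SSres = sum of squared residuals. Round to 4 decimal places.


Predicted values from Y = -1.7798 + -5.0544*X.
Residuals: [-0.3498, 0.3238, -0.6218, 0.0518, 0.5958].
SSres = 0.9715.

0.9715


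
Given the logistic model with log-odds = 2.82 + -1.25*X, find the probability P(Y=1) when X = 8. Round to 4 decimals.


Compute z = 2.82 + (-1.25)(8) = -7.1800.
exp(-z) = 1312.9083.
P = 1/(1 + 1312.9083) = 0.0008.

0.0008


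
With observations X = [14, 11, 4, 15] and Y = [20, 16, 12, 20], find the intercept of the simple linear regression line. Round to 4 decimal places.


Compute b1 = 0.7568 from the OLS formula.
With xbar = 11.0000 and ybar = 17.0000, the intercept is:
b0 = 17.0000 - 0.7568 * 11.0000 = 8.6757.

8.6757


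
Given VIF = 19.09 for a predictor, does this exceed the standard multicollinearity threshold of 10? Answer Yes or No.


Compare VIF = 19.09 to the threshold of 10.
19.09 >= 10, so the answer is Yes.

Yes


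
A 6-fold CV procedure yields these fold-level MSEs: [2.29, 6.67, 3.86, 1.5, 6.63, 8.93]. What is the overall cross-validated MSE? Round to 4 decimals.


Add all fold MSEs: 29.8800.
Divide by k = 6: 29.8800/6 = 4.9800.

4.9800


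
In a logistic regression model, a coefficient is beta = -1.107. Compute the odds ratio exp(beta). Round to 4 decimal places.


Odds ratio = exp(beta) = exp(-1.107).
= 0.3305.

0.3305


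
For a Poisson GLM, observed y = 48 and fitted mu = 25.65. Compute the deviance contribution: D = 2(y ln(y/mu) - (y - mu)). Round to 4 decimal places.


y/mu = 48/25.65 = 1.871345 (approx.), and ln(48/25.65) = 0.626657.
y * ln(y/mu) = 48 * 0.626657 = 30.079536.
y - mu = 22.35.
D = 2 * (30.079536 - 22.35) = 15.459072, which rounds to 15.4591.

15.4591


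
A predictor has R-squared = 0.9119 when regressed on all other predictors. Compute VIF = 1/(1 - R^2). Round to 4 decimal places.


VIF = 1 / (1 - 0.9119).
= 1 / 0.0881 = 11.3507.

11.3507


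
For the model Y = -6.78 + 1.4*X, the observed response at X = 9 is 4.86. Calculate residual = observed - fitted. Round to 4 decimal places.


Predicted = -6.78 + 1.4 * 9 = 5.8200.
Residual = 4.86 - 5.8200 = -0.9600.

-0.9600


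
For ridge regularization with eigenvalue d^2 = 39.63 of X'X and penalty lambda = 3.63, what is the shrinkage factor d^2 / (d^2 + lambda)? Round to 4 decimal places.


d^2 + lambda = 39.63 + 3.63 = 43.2600.
Shrinkage factor = 39.63/43.2600 = 0.9161.

0.9161


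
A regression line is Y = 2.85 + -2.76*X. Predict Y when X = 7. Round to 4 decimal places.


Predicted value:
Y = 2.85 + (-2.76)(7) = 2.85 + -19.3200 = -16.4700.

-16.4700


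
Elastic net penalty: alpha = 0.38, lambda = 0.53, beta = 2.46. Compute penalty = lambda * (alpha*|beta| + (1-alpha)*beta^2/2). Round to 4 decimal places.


Compute:
L1 = 0.38 * 2.46 = 0.9348.
L2 = 0.62 * 2.46^2 / 2 = 1.8760.
Penalty = 0.53 * (0.9348 + 1.8760) = 1.4897.

1.4897


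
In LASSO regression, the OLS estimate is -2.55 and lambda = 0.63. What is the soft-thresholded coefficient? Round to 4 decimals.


Check: |-2.55| = 2.55 vs lambda = 0.63.
Since |beta| > lambda, coefficient = sign(beta)*(|beta| - lambda) = -1.9200.
Soft-thresholded coefficient = -1.9200.

-1.9200


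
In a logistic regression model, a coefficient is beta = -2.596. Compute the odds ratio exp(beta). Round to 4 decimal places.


The odds ratio is computed as:
OR = e^(-2.596) = 0.0746.

0.0746


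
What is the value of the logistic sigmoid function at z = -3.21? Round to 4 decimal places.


exp(3.2100) = 24.7791.
1 + exp(-z) = 25.7791.
sigmoid = 1/25.7791 = 0.0388.

0.0388


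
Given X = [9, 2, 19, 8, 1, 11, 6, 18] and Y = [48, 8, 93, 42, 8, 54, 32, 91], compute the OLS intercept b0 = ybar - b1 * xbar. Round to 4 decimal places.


First find the slope: b1 = 4.8943.
Means: xbar = 9.2500, ybar = 47.0000.
b0 = ybar - b1 * xbar = 47.0000 - 4.8943 * 9.2500 = 1.7276.

1.7276


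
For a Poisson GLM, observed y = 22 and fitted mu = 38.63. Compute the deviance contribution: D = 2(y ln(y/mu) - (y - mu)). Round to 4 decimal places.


Compute y*ln(y/mu) = 22*ln(22/38.63) = 22*-0.562987 = -12.385714.
y - mu = -16.63.
D = 2*(-12.385714 - (-16.63)) = 8.488572, which rounds to 8.4886.

8.4886


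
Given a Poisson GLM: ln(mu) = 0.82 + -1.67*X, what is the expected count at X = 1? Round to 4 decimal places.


Linear predictor: eta = 0.82 + (-1.67)(1) = -0.8500.
Expected count: mu = exp(-0.8500) = 0.4274.

0.4274


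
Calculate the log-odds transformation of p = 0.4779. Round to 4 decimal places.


1 - p = 0.5221.
p/(1-p) = 0.9153.
logit = ln(0.9153) = -0.0885.

-0.0885


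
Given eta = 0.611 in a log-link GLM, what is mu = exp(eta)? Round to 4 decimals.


The inverse log link gives:
mu = exp(0.611) = 1.8423.

1.8423


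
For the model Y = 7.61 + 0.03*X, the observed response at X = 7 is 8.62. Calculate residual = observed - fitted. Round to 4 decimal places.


Fitted value at X = 7 is yhat = 7.61 + 0.03*7 = 7.8200.
Residual = 8.62 - 7.8200 = 0.8000.

0.8000


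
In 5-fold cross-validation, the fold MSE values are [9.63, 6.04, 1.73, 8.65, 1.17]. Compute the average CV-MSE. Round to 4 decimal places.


Add all fold MSEs: 27.2200.
Divide by k = 5: 27.2200/5 = 5.4440.

5.4440


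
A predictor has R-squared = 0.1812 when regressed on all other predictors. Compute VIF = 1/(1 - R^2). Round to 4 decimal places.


VIF = 1 / (1 - 0.1812).
= 1 / 0.8188 = 1.2213.

1.2213


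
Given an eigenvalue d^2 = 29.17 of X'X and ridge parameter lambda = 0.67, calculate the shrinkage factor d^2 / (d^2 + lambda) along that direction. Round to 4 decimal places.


Compute the denominator: 29.17 + 0.67 = 29.8400.
Shrinkage factor = 29.17 / 29.8400 = 0.9775.

0.9775


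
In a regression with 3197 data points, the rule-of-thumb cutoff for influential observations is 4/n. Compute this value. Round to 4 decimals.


Using the rule of thumb:
Threshold = 4 / 3197 = 0.0013.

0.0013


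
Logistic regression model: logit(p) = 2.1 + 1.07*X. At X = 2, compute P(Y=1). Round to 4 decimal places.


z = 2.1 + 1.07 * 2 = 4.2400.
Sigmoid: P = 1 / (1 + exp(-4.2400)) = 0.9858.

0.9858


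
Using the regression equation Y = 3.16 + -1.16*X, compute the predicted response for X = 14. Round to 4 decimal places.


Substitute X = 14 into the equation:
Y = 3.16 + -1.16 * 14 = 3.16 + -16.2400 = -13.0800.

-13.0800


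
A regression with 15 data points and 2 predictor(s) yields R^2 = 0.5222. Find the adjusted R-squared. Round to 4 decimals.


Using the formula:
(1 - 0.5222) = 0.4778.
Multiply by 14/12: 0.4778 * 14 = 6.6892, then 6.6892 / 12 = 0.5574.
Adj R^2 = 1 - 0.5574 = 0.4426.

0.4426


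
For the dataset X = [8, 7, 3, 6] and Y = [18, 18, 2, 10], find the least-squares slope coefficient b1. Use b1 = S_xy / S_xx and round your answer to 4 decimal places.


Calculate xbar = 6.0000, ybar = 12.0000.
S_xx = 14.0000, S_xy = 48.0000.
Using b1 = S_xy / S_xx = 48.0000 / 14.0000, we get b1 = 3.4286.

3.4286


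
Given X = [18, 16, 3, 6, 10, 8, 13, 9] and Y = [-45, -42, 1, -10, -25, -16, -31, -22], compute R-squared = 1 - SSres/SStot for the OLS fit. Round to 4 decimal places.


The fitted line is Y = 8.1405 + -3.0738*X.
SSres = 22.9065, SStot = 1703.5000.
R^2 = 1 - SSres/SStot = 0.9866.

0.9866


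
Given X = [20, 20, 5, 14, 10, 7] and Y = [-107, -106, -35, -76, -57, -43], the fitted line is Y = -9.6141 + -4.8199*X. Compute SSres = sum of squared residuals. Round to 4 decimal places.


Predicted values from Y = -9.6141 + -4.8199*X.
Residuals: [-0.9879, 0.0121, -1.2864, 1.0927, 0.8131, 0.3534].
SSres = 4.6109.

4.6109


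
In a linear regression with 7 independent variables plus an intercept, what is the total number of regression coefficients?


Total coefficients = number of predictors + 1 (for the intercept).
= 7 + 1 = 8.

8


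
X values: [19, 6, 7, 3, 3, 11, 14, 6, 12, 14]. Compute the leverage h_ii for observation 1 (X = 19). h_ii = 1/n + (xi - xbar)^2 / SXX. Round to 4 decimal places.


Mean of X: xbar = 9.5000.
SXX = 254.5000.
For X = 19: h = 1/10 + (19 - 9.5000)^2/254.5000 = 0.4546.

0.4546


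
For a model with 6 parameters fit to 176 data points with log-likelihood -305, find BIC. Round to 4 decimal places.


Compute k*ln(n) = 6*ln(176) = 6*5.170484 = 31.022904.
Then -2*loglik = 610.
BIC = 31.022904 + 610 = 641.022904, which rounds to 641.0229.

641.0229


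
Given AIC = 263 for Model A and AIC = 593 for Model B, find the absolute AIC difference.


|AIC_A - AIC_B| = |263 - 593| = 330.
Model A is preferred (lower AIC).

330


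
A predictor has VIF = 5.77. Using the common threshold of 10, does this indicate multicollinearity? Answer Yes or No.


The threshold is 10.
VIF = 5.77 is < 10.
Multicollinearity indication: No.

No


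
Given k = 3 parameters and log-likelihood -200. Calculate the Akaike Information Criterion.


AIC = 2*3 - 2*(-200).
= 6 + 400 = 406.

406


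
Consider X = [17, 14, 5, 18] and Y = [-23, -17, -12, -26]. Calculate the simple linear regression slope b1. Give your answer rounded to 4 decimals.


Calculate xbar = 13.5000, ybar = -19.5000.
S_xx = 105.0000, S_xy = -104.0000.
Using b1 = S_xy / S_xx = -104.0000 / 105.0000, we get b1 = -0.9905.

-0.9905


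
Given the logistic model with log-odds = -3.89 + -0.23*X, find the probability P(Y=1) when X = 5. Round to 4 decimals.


Linear predictor: z = -3.89 + -0.23 * 5 = -5.0400.
P = 1/(1 + exp(5.0400)) = 1/(1 + 154.4700) = 0.0064.

0.0064


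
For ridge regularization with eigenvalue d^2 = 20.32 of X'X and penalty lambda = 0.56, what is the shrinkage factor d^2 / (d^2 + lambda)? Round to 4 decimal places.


Compute the denominator: 20.32 + 0.56 = 20.8800.
Shrinkage factor = 20.32 / 20.8800 = 0.9732.

0.9732
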